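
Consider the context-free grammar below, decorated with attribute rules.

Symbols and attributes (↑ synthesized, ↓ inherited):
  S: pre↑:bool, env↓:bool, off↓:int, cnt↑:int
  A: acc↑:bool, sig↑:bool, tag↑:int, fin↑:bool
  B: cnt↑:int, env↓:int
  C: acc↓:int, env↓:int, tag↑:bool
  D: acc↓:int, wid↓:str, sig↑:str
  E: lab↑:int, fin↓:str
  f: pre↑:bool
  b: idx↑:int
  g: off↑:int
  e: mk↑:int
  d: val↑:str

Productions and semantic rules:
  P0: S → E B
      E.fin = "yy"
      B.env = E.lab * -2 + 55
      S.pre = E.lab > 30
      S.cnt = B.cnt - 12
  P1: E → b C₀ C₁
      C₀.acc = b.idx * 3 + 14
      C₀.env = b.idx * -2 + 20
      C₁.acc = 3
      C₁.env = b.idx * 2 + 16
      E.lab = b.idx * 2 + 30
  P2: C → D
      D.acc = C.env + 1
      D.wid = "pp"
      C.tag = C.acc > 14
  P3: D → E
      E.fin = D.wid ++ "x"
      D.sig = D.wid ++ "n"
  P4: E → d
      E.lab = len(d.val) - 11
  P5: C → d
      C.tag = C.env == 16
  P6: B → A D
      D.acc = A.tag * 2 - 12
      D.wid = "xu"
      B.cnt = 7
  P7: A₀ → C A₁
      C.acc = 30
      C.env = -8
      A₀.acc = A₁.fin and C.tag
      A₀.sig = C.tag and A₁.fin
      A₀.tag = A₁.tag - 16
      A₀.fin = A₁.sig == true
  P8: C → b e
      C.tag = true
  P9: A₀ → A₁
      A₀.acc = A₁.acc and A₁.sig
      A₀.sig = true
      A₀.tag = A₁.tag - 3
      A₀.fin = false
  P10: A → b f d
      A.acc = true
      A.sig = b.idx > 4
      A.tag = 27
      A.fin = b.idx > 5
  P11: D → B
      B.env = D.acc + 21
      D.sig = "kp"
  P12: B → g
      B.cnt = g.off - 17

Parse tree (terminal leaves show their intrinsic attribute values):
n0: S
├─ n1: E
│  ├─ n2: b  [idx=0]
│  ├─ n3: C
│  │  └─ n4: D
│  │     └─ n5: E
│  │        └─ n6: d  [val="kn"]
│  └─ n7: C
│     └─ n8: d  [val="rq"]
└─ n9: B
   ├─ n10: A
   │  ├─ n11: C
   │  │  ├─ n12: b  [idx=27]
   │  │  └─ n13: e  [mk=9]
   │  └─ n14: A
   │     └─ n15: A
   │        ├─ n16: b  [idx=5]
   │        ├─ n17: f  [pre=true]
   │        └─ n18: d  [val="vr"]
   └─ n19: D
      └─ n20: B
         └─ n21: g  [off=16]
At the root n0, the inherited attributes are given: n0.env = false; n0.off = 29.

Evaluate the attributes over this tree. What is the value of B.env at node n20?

1. n0.env = false  [given at root]
2. n0.off = 29  [given at root]
3. n1.fin = "yy"  ["yy"]
4. n2.idx = 0  [terminal]
5. n3.acc = 14  [b.idx * 3 + 14]
6. n3.env = 20  [b.idx * -2 + 20]
7. n4.acc = 21  [C.env + 1]
8. n4.wid = "pp"  ["pp"]
9. n5.fin = "ppx"  [D.wid ++ "x"]
10. n6.val = "kn"  [terminal]
11. n5.lab = -9  [len(d.val) - 11]
12. n4.sig = "ppn"  [D.wid ++ "n"]
13. n3.tag = false  [C.acc > 14]
14. n7.acc = 3  [3]
15. n7.env = 16  [b.idx * 2 + 16]
16. n8.val = "rq"  [terminal]
17. n7.tag = true  [C.env == 16]
18. n1.lab = 30  [b.idx * 2 + 30]
19. n9.env = -5  [E.lab * -2 + 55]
20. n11.acc = 30  [30]
21. n11.env = -8  [-8]
22. n12.idx = 27  [terminal]
23. n13.mk = 9  [terminal]
24. n11.tag = true  [true]
25. n16.idx = 5  [terminal]
26. n17.pre = true  [terminal]
27. n18.val = "vr"  [terminal]
28. n15.acc = true  [true]
29. n15.sig = true  [b.idx > 4]
30. n15.tag = 27  [27]
31. n15.fin = false  [b.idx > 5]
32. n14.acc = true  [A₁.acc and A₁.sig]
33. n14.sig = true  [true]
34. n14.tag = 24  [A₁.tag - 3]
35. n14.fin = false  [false]
36. n10.acc = false  [A₁.fin and C.tag]
37. n10.sig = false  [C.tag and A₁.fin]
38. n10.tag = 8  [A₁.tag - 16]
39. n10.fin = true  [A₁.sig == true]
40. n19.acc = 4  [A.tag * 2 - 12]
41. n19.wid = "xu"  ["xu"]
42. n20.env = 25  [D.acc + 21]
43. n21.off = 16  [terminal]
44. n20.cnt = -1  [g.off - 17]
45. n19.sig = "kp"  ["kp"]
46. n9.cnt = 7  [7]
47. n0.pre = false  [E.lab > 30]
48. n0.cnt = -5  [B.cnt - 12]

25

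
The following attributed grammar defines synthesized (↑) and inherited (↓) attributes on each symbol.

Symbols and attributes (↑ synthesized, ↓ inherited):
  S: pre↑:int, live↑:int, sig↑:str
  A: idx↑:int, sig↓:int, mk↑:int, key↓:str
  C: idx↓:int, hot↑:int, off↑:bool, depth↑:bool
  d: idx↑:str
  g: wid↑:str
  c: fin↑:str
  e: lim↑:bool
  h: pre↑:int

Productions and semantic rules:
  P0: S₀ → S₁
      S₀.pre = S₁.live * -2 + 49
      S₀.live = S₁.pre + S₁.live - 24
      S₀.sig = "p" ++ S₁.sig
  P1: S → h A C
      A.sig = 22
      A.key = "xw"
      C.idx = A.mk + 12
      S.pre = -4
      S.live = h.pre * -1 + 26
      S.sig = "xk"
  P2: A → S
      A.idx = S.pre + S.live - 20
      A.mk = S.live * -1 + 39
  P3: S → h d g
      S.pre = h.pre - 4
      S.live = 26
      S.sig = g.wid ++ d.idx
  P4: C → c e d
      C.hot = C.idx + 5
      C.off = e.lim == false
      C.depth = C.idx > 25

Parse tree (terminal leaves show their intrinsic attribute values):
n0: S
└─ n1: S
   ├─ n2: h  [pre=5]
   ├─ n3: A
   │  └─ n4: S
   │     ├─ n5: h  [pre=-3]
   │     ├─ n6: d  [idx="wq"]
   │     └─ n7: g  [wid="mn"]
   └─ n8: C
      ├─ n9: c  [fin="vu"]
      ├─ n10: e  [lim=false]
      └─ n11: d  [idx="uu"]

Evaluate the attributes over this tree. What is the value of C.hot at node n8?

1. n2.pre = 5  [terminal]
2. n3.sig = 22  [22]
3. n3.key = "xw"  ["xw"]
4. n5.pre = -3  [terminal]
5. n6.idx = "wq"  [terminal]
6. n7.wid = "mn"  [terminal]
7. n4.pre = -7  [h.pre - 4]
8. n4.live = 26  [26]
9. n4.sig = "mnwq"  [g.wid ++ d.idx]
10. n3.idx = -1  [S.pre + S.live - 20]
11. n3.mk = 13  [S.live * -1 + 39]
12. n8.idx = 25  [A.mk + 12]
13. n9.fin = "vu"  [terminal]
14. n10.lim = false  [terminal]
15. n11.idx = "uu"  [terminal]
16. n8.hot = 30  [C.idx + 5]
17. n8.off = true  [e.lim == false]
18. n8.depth = false  [C.idx > 25]
19. n1.pre = -4  [-4]
20. n1.live = 21  [h.pre * -1 + 26]
21. n1.sig = "xk"  ["xk"]
22. n0.pre = 7  [S₁.live * -2 + 49]
23. n0.live = -7  [S₁.pre + S₁.live - 24]
24. n0.sig = "pxk"  ["p" ++ S₁.sig]

30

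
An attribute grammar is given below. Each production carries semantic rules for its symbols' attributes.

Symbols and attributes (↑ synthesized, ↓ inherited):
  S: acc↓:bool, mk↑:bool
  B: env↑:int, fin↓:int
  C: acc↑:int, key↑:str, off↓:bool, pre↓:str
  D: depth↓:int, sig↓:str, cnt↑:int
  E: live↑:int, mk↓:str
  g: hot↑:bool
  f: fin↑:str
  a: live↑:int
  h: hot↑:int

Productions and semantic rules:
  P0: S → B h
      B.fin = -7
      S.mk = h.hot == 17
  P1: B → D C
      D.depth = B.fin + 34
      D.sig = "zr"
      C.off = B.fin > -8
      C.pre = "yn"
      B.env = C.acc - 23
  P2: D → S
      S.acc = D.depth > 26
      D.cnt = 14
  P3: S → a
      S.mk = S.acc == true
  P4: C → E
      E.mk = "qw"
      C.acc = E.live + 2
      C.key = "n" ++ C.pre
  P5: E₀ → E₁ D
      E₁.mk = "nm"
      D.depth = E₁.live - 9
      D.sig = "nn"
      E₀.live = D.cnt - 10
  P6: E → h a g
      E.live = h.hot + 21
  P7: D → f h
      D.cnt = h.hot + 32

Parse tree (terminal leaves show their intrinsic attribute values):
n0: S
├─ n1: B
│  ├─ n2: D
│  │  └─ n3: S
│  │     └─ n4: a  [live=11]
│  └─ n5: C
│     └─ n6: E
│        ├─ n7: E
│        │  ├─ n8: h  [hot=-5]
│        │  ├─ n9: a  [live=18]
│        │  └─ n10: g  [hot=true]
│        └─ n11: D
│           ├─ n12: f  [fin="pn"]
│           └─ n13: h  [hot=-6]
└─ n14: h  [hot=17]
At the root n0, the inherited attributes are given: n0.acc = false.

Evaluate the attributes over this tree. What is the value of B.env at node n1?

-5

1. n0.acc = false  [given at root]
2. n1.fin = -7  [-7]
3. n2.depth = 27  [B.fin + 34]
4. n2.sig = "zr"  ["zr"]
5. n3.acc = true  [D.depth > 26]
6. n4.live = 11  [terminal]
7. n3.mk = true  [S.acc == true]
8. n2.cnt = 14  [14]
9. n5.off = true  [B.fin > -8]
10. n5.pre = "yn"  ["yn"]
11. n6.mk = "qw"  ["qw"]
12. n7.mk = "nm"  ["nm"]
13. n8.hot = -5  [terminal]
14. n9.live = 18  [terminal]
15. n10.hot = true  [terminal]
16. n7.live = 16  [h.hot + 21]
17. n11.depth = 7  [E₁.live - 9]
18. n11.sig = "nn"  ["nn"]
19. n12.fin = "pn"  [terminal]
20. n13.hot = -6  [terminal]
21. n11.cnt = 26  [h.hot + 32]
22. n6.live = 16  [D.cnt - 10]
23. n5.acc = 18  [E.live + 2]
24. n5.key = "nyn"  ["n" ++ C.pre]
25. n1.env = -5  [C.acc - 23]
26. n14.hot = 17  [terminal]
27. n0.mk = true  [h.hot == 17]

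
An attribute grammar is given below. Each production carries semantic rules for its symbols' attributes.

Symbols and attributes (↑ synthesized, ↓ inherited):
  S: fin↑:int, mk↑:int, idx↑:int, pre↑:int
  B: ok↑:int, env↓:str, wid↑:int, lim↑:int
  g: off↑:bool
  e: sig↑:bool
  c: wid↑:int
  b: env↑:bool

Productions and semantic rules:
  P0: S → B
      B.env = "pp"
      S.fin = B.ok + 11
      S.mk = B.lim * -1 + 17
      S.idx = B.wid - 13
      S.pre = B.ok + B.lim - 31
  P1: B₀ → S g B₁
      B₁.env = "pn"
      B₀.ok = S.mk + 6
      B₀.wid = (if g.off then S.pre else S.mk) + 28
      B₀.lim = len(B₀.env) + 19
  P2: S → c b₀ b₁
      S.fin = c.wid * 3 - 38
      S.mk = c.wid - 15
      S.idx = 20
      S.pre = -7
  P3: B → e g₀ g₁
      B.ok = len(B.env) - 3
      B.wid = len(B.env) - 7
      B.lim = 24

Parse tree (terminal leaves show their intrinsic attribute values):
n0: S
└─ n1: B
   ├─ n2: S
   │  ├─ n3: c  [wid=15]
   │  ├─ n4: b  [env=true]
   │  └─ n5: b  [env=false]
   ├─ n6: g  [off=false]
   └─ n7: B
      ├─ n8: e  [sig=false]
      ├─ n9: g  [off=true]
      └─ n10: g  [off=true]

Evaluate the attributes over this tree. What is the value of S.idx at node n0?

15

1. n1.env = "pp"  ["pp"]
2. n3.wid = 15  [terminal]
3. n4.env = true  [terminal]
4. n5.env = false  [terminal]
5. n2.fin = 7  [c.wid * 3 - 38]
6. n2.mk = 0  [c.wid - 15]
7. n2.idx = 20  [20]
8. n2.pre = -7  [-7]
9. n6.off = false  [terminal]
10. n7.env = "pn"  ["pn"]
11. n8.sig = false  [terminal]
12. n9.off = true  [terminal]
13. n10.off = true  [terminal]
14. n7.ok = -1  [len(B.env) - 3]
15. n7.wid = -5  [len(B.env) - 7]
16. n7.lim = 24  [24]
17. n1.ok = 6  [S.mk + 6]
18. n1.wid = 28  [(if g.off then S.pre else S.mk) + 28]
19. n1.lim = 21  [len(B₀.env) + 19]
20. n0.fin = 17  [B.ok + 11]
21. n0.mk = -4  [B.lim * -1 + 17]
22. n0.idx = 15  [B.wid - 13]
23. n0.pre = -4  [B.ok + B.lim - 31]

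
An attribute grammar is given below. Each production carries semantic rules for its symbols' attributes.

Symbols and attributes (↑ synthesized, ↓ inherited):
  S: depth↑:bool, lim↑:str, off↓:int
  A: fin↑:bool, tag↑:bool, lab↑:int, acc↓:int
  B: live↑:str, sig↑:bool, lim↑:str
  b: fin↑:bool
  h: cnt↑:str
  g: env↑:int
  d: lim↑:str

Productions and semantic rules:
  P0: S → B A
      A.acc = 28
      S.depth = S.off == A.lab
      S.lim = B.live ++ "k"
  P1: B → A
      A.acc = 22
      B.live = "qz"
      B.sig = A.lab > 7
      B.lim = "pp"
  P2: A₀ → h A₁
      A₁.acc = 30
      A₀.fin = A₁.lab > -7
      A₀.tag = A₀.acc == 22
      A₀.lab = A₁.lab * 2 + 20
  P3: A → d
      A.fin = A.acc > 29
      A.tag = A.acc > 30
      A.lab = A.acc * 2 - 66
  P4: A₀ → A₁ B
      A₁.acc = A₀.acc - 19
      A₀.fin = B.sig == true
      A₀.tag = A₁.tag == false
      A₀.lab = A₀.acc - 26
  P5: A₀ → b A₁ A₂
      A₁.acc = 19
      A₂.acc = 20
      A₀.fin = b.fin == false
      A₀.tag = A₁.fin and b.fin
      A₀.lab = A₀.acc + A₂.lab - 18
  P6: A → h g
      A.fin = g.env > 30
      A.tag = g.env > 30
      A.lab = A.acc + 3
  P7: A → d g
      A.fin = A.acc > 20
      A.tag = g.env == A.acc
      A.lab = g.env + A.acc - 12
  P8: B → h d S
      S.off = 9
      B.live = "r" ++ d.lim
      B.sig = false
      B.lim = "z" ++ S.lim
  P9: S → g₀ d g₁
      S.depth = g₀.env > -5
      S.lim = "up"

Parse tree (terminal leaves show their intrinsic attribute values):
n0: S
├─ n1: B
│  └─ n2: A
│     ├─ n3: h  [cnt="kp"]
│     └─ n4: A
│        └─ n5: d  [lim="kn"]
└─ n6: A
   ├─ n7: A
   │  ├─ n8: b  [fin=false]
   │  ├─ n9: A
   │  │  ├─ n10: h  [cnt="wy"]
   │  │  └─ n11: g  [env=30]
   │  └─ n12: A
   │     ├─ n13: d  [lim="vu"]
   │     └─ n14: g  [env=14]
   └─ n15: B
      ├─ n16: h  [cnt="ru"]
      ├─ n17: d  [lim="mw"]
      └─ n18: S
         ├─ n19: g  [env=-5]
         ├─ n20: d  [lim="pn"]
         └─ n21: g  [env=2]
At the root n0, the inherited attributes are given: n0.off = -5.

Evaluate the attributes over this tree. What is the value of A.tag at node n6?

true

1. n0.off = -5  [given at root]
2. n2.acc = 22  [22]
3. n3.cnt = "kp"  [terminal]
4. n4.acc = 30  [30]
5. n5.lim = "kn"  [terminal]
6. n4.fin = true  [A.acc > 29]
7. n4.tag = false  [A.acc > 30]
8. n4.lab = -6  [A.acc * 2 - 66]
9. n2.fin = true  [A₁.lab > -7]
10. n2.tag = true  [A₀.acc == 22]
11. n2.lab = 8  [A₁.lab * 2 + 20]
12. n1.live = "qz"  ["qz"]
13. n1.sig = true  [A.lab > 7]
14. n1.lim = "pp"  ["pp"]
15. n6.acc = 28  [28]
16. n7.acc = 9  [A₀.acc - 19]
17. n8.fin = false  [terminal]
18. n9.acc = 19  [19]
19. n10.cnt = "wy"  [terminal]
20. n11.env = 30  [terminal]
21. n9.fin = false  [g.env > 30]
22. n9.tag = false  [g.env > 30]
23. n9.lab = 22  [A.acc + 3]
24. n12.acc = 20  [20]
25. n13.lim = "vu"  [terminal]
26. n14.env = 14  [terminal]
27. n12.fin = false  [A.acc > 20]
28. n12.tag = false  [g.env == A.acc]
29. n12.lab = 22  [g.env + A.acc - 12]
30. n7.fin = true  [b.fin == false]
31. n7.tag = false  [A₁.fin and b.fin]
32. n7.lab = 13  [A₀.acc + A₂.lab - 18]
33. n16.cnt = "ru"  [terminal]
34. n17.lim = "mw"  [terminal]
35. n18.off = 9  [9]
36. n19.env = -5  [terminal]
37. n20.lim = "pn"  [terminal]
38. n21.env = 2  [terminal]
39. n18.depth = false  [g₀.env > -5]
40. n18.lim = "up"  ["up"]
41. n15.live = "rmw"  ["r" ++ d.lim]
42. n15.sig = false  [false]
43. n15.lim = "zup"  ["z" ++ S.lim]
44. n6.fin = false  [B.sig == true]
45. n6.tag = true  [A₁.tag == false]
46. n6.lab = 2  [A₀.acc - 26]
47. n0.depth = false  [S.off == A.lab]
48. n0.lim = "qzk"  [B.live ++ "k"]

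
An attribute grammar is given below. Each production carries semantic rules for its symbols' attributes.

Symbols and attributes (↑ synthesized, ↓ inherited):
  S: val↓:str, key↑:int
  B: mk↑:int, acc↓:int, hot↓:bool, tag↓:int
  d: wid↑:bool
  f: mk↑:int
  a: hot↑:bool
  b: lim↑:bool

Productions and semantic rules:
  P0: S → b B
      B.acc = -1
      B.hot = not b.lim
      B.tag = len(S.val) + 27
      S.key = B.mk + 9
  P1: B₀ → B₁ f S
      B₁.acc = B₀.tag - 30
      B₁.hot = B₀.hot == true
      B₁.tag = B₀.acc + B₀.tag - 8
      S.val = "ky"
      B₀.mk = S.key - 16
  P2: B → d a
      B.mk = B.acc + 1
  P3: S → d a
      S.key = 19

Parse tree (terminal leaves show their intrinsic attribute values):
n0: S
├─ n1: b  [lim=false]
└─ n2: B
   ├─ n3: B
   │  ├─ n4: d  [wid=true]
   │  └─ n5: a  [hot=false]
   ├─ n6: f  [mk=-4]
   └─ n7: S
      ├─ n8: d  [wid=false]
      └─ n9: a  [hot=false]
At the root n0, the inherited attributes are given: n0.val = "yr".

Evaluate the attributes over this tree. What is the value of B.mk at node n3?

0

1. n0.val = "yr"  [given at root]
2. n1.lim = false  [terminal]
3. n2.acc = -1  [-1]
4. n2.hot = true  [not b.lim]
5. n2.tag = 29  [len(S.val) + 27]
6. n3.acc = -1  [B₀.tag - 30]
7. n3.hot = true  [B₀.hot == true]
8. n3.tag = 20  [B₀.acc + B₀.tag - 8]
9. n4.wid = true  [terminal]
10. n5.hot = false  [terminal]
11. n3.mk = 0  [B.acc + 1]
12. n6.mk = -4  [terminal]
13. n7.val = "ky"  ["ky"]
14. n8.wid = false  [terminal]
15. n9.hot = false  [terminal]
16. n7.key = 19  [19]
17. n2.mk = 3  [S.key - 16]
18. n0.key = 12  [B.mk + 9]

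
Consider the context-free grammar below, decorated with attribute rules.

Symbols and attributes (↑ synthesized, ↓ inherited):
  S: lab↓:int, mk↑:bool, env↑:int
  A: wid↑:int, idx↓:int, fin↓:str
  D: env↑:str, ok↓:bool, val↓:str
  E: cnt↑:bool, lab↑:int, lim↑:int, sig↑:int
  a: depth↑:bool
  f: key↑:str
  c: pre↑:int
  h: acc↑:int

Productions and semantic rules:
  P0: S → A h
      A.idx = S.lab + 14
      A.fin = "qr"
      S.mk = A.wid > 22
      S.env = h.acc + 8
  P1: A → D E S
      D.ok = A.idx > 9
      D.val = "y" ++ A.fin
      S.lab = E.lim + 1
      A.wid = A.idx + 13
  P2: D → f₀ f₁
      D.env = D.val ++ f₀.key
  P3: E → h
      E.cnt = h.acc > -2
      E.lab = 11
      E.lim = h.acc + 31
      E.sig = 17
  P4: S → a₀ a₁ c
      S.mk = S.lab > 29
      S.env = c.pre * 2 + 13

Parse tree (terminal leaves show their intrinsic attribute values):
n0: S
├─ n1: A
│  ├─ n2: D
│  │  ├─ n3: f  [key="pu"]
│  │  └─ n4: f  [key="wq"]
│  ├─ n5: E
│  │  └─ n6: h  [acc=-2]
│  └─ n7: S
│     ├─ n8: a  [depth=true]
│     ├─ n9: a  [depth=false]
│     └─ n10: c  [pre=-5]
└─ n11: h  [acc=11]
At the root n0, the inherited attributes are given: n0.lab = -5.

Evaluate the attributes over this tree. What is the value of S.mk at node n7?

true

1. n0.lab = -5  [given at root]
2. n1.idx = 9  [S.lab + 14]
3. n1.fin = "qr"  ["qr"]
4. n2.ok = false  [A.idx > 9]
5. n2.val = "yqr"  ["y" ++ A.fin]
6. n3.key = "pu"  [terminal]
7. n4.key = "wq"  [terminal]
8. n2.env = "yqrpu"  [D.val ++ f₀.key]
9. n6.acc = -2  [terminal]
10. n5.cnt = false  [h.acc > -2]
11. n5.lab = 11  [11]
12. n5.lim = 29  [h.acc + 31]
13. n5.sig = 17  [17]
14. n7.lab = 30  [E.lim + 1]
15. n8.depth = true  [terminal]
16. n9.depth = false  [terminal]
17. n10.pre = -5  [terminal]
18. n7.mk = true  [S.lab > 29]
19. n7.env = 3  [c.pre * 2 + 13]
20. n1.wid = 22  [A.idx + 13]
21. n11.acc = 11  [terminal]
22. n0.mk = false  [A.wid > 22]
23. n0.env = 19  [h.acc + 8]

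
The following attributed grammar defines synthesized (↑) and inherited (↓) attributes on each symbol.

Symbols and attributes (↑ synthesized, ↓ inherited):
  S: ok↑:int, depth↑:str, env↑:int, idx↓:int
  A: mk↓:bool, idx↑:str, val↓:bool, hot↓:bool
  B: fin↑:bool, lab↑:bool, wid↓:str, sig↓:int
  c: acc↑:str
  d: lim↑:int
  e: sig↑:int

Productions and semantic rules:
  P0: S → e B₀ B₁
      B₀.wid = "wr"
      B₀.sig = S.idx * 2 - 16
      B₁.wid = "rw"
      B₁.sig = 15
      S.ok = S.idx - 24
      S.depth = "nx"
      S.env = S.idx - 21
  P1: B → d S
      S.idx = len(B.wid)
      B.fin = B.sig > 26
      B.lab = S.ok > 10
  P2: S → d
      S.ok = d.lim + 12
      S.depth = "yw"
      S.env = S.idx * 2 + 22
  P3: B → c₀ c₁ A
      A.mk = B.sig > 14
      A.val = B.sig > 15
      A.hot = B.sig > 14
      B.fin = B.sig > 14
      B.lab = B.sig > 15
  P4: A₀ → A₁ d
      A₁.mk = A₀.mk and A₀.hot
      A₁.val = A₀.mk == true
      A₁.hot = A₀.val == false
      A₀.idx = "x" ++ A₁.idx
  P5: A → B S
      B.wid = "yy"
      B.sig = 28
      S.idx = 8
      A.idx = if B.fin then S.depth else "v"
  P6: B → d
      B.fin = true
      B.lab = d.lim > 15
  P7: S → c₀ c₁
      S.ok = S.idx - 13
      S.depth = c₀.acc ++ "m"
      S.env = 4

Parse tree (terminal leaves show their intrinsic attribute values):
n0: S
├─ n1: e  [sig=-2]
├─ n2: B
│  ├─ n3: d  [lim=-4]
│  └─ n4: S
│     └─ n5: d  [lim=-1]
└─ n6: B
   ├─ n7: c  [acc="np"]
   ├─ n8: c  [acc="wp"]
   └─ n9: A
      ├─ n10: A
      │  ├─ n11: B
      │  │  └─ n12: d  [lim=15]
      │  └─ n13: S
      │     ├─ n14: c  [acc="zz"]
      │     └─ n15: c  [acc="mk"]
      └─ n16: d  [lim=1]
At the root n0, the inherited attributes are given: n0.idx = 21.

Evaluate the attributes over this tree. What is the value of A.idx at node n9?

"xzzm"

1. n0.idx = 21  [given at root]
2. n1.sig = -2  [terminal]
3. n2.wid = "wr"  ["wr"]
4. n2.sig = 26  [S.idx * 2 - 16]
5. n3.lim = -4  [terminal]
6. n4.idx = 2  [len(B.wid)]
7. n5.lim = -1  [terminal]
8. n4.ok = 11  [d.lim + 12]
9. n4.depth = "yw"  ["yw"]
10. n4.env = 26  [S.idx * 2 + 22]
11. n2.fin = false  [B.sig > 26]
12. n2.lab = true  [S.ok > 10]
13. n6.wid = "rw"  ["rw"]
14. n6.sig = 15  [15]
15. n7.acc = "np"  [terminal]
16. n8.acc = "wp"  [terminal]
17. n9.mk = true  [B.sig > 14]
18. n9.val = false  [B.sig > 15]
19. n9.hot = true  [B.sig > 14]
20. n10.mk = true  [A₀.mk and A₀.hot]
21. n10.val = true  [A₀.mk == true]
22. n10.hot = true  [A₀.val == false]
23. n11.wid = "yy"  ["yy"]
24. n11.sig = 28  [28]
25. n12.lim = 15  [terminal]
26. n11.fin = true  [true]
27. n11.lab = false  [d.lim > 15]
28. n13.idx = 8  [8]
29. n14.acc = "zz"  [terminal]
30. n15.acc = "mk"  [terminal]
31. n13.ok = -5  [S.idx - 13]
32. n13.depth = "zzm"  [c₀.acc ++ "m"]
33. n13.env = 4  [4]
34. n10.idx = "zzm"  [if B.fin then S.depth else "v"]
35. n16.lim = 1  [terminal]
36. n9.idx = "xzzm"  ["x" ++ A₁.idx]
37. n6.fin = true  [B.sig > 14]
38. n6.lab = false  [B.sig > 15]
39. n0.ok = -3  [S.idx - 24]
40. n0.depth = "nx"  ["nx"]
41. n0.env = 0  [S.idx - 21]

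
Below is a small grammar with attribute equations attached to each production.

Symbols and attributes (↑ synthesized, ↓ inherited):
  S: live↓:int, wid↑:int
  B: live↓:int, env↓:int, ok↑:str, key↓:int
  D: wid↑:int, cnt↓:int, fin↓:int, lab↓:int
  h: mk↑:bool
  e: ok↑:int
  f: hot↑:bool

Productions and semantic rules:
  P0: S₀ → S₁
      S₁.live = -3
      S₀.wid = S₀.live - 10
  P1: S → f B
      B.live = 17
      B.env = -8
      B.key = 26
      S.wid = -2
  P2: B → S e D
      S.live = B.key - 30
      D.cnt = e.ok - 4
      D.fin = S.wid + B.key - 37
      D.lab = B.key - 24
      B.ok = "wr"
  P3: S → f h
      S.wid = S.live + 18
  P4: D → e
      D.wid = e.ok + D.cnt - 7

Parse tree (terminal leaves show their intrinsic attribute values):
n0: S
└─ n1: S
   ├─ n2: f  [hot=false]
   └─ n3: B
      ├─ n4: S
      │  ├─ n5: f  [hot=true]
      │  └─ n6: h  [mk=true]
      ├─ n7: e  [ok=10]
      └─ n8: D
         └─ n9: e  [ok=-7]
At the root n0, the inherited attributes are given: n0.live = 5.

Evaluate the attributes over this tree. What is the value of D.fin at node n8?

3

1. n0.live = 5  [given at root]
2. n1.live = -3  [-3]
3. n2.hot = false  [terminal]
4. n3.live = 17  [17]
5. n3.env = -8  [-8]
6. n3.key = 26  [26]
7. n4.live = -4  [B.key - 30]
8. n5.hot = true  [terminal]
9. n6.mk = true  [terminal]
10. n4.wid = 14  [S.live + 18]
11. n7.ok = 10  [terminal]
12. n8.cnt = 6  [e.ok - 4]
13. n8.fin = 3  [S.wid + B.key - 37]
14. n8.lab = 2  [B.key - 24]
15. n9.ok = -7  [terminal]
16. n8.wid = -8  [e.ok + D.cnt - 7]
17. n3.ok = "wr"  ["wr"]
18. n1.wid = -2  [-2]
19. n0.wid = -5  [S₀.live - 10]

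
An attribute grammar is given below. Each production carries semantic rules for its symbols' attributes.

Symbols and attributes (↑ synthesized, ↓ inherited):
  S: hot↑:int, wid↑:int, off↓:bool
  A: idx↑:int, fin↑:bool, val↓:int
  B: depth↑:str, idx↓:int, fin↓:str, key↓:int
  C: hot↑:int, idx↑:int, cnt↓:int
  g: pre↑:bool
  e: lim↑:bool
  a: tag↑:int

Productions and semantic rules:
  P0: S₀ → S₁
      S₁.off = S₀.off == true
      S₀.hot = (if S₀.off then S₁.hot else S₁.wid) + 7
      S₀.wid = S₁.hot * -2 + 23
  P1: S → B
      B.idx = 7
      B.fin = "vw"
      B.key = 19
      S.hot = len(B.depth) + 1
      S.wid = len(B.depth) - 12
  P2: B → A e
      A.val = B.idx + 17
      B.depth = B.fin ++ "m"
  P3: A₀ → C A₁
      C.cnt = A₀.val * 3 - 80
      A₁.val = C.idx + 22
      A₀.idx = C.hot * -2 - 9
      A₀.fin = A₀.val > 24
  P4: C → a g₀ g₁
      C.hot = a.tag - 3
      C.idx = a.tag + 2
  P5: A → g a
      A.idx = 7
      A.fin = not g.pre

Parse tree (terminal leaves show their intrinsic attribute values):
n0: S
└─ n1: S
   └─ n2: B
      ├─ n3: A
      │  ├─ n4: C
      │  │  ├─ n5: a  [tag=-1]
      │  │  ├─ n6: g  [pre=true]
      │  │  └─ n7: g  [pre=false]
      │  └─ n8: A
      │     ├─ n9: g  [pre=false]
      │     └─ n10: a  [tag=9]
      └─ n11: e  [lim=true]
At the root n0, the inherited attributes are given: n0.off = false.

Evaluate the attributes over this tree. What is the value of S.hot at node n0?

-2

1. n0.off = false  [given at root]
2. n1.off = false  [S₀.off == true]
3. n2.idx = 7  [7]
4. n2.fin = "vw"  ["vw"]
5. n2.key = 19  [19]
6. n3.val = 24  [B.idx + 17]
7. n4.cnt = -8  [A₀.val * 3 - 80]
8. n5.tag = -1  [terminal]
9. n6.pre = true  [terminal]
10. n7.pre = false  [terminal]
11. n4.hot = -4  [a.tag - 3]
12. n4.idx = 1  [a.tag + 2]
13. n8.val = 23  [C.idx + 22]
14. n9.pre = false  [terminal]
15. n10.tag = 9  [terminal]
16. n8.idx = 7  [7]
17. n8.fin = true  [not g.pre]
18. n3.idx = -1  [C.hot * -2 - 9]
19. n3.fin = false  [A₀.val > 24]
20. n11.lim = true  [terminal]
21. n2.depth = "vwm"  [B.fin ++ "m"]
22. n1.hot = 4  [len(B.depth) + 1]
23. n1.wid = -9  [len(B.depth) - 12]
24. n0.hot = -2  [(if S₀.off then S₁.hot else S₁.wid) + 7]
25. n0.wid = 15  [S₁.hot * -2 + 23]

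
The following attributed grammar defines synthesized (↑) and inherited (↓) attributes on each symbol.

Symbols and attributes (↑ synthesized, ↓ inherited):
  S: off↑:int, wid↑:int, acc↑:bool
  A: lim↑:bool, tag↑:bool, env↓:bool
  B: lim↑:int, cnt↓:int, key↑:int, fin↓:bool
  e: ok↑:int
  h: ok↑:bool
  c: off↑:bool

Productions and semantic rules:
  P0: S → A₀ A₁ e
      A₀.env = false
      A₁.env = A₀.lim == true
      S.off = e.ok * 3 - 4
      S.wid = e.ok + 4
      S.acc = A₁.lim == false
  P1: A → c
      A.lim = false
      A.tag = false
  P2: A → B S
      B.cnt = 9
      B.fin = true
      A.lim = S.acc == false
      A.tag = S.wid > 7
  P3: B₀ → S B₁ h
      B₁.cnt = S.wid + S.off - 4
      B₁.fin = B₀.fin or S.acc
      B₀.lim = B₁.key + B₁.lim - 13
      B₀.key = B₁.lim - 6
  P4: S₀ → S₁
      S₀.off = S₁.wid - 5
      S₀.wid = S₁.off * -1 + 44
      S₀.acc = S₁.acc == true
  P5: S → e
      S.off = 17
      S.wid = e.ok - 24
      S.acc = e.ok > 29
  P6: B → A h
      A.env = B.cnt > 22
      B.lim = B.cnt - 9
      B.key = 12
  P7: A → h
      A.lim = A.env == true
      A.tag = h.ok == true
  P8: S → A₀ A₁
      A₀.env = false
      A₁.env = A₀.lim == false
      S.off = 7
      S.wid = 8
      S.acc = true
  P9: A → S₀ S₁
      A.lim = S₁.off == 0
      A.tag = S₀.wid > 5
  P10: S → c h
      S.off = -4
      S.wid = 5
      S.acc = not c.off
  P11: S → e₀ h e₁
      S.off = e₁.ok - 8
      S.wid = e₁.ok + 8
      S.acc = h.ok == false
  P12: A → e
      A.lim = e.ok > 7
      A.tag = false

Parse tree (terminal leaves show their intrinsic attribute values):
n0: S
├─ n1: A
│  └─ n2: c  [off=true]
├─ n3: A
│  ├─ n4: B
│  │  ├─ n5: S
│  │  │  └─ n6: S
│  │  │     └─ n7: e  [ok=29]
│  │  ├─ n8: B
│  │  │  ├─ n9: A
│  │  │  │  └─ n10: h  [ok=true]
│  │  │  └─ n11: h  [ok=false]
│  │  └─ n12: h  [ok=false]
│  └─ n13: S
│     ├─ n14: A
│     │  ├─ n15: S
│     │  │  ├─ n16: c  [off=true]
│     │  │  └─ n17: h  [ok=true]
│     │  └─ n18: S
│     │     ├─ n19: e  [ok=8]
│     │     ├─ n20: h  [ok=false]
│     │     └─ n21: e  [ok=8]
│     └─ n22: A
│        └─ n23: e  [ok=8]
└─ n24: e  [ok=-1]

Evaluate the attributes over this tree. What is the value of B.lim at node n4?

13

1. n1.env = false  [false]
2. n2.off = true  [terminal]
3. n1.lim = false  [false]
4. n1.tag = false  [false]
5. n3.env = false  [A₀.lim == true]
6. n4.cnt = 9  [9]
7. n4.fin = true  [true]
8. n7.ok = 29  [terminal]
9. n6.off = 17  [17]
10. n6.wid = 5  [e.ok - 24]
11. n6.acc = false  [e.ok > 29]
12. n5.off = 0  [S₁.wid - 5]
13. n5.wid = 27  [S₁.off * -1 + 44]
14. n5.acc = false  [S₁.acc == true]
15. n8.cnt = 23  [S.wid + S.off - 4]
16. n8.fin = true  [B₀.fin or S.acc]
17. n9.env = true  [B.cnt > 22]
18. n10.ok = true  [terminal]
19. n9.lim = true  [A.env == true]
20. n9.tag = true  [h.ok == true]
21. n11.ok = false  [terminal]
22. n8.lim = 14  [B.cnt - 9]
23. n8.key = 12  [12]
24. n12.ok = false  [terminal]
25. n4.lim = 13  [B₁.key + B₁.lim - 13]
26. n4.key = 8  [B₁.lim - 6]
27. n14.env = false  [false]
28. n16.off = true  [terminal]
29. n17.ok = true  [terminal]
30. n15.off = -4  [-4]
31. n15.wid = 5  [5]
32. n15.acc = false  [not c.off]
33. n19.ok = 8  [terminal]
34. n20.ok = false  [terminal]
35. n21.ok = 8  [terminal]
36. n18.off = 0  [e₁.ok - 8]
37. n18.wid = 16  [e₁.ok + 8]
38. n18.acc = true  [h.ok == false]
39. n14.lim = true  [S₁.off == 0]
40. n14.tag = false  [S₀.wid > 5]
41. n22.env = false  [A₀.lim == false]
42. n23.ok = 8  [terminal]
43. n22.lim = true  [e.ok > 7]
44. n22.tag = false  [false]
45. n13.off = 7  [7]
46. n13.wid = 8  [8]
47. n13.acc = true  [true]
48. n3.lim = false  [S.acc == false]
49. n3.tag = true  [S.wid > 7]
50. n24.ok = -1  [terminal]
51. n0.off = -7  [e.ok * 3 - 4]
52. n0.wid = 3  [e.ok + 4]
53. n0.acc = true  [A₁.lim == false]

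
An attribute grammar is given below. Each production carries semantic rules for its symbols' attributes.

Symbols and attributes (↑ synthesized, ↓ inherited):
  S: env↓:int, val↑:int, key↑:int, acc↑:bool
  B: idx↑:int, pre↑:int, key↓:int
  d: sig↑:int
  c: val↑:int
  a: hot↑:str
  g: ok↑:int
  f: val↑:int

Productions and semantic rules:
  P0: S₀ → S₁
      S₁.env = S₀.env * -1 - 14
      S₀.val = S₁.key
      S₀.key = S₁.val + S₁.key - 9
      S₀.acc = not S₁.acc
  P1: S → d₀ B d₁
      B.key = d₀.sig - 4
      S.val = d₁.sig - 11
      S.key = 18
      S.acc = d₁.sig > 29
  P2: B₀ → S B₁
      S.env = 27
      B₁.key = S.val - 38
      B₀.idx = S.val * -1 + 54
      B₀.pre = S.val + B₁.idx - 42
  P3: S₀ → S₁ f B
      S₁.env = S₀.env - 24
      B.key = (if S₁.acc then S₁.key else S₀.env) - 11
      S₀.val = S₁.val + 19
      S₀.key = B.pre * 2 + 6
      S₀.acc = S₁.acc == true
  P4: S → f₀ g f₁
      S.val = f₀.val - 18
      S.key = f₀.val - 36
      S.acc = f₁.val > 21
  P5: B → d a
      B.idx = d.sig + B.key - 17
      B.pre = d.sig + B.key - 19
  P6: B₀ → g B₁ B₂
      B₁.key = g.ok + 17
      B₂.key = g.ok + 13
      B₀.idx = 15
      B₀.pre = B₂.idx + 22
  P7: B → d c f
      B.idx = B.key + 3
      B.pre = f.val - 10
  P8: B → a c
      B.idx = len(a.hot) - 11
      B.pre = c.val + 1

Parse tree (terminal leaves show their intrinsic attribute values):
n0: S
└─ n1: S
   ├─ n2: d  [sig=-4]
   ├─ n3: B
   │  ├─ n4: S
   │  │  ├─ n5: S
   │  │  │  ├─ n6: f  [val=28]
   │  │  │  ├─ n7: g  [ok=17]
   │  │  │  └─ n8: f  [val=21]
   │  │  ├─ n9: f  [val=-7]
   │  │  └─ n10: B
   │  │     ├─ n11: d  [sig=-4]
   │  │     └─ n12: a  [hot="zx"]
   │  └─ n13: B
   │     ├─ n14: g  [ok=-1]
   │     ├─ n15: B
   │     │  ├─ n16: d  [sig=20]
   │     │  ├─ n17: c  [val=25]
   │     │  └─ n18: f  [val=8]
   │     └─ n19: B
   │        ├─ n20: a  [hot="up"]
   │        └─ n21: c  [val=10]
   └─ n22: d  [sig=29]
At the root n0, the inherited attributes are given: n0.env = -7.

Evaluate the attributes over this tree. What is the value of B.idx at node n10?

1. n0.env = -7  [given at root]
2. n1.env = -7  [S₀.env * -1 - 14]
3. n2.sig = -4  [terminal]
4. n3.key = -8  [d₀.sig - 4]
5. n4.env = 27  [27]
6. n5.env = 3  [S₀.env - 24]
7. n6.val = 28  [terminal]
8. n7.ok = 17  [terminal]
9. n8.val = 21  [terminal]
10. n5.val = 10  [f₀.val - 18]
11. n5.key = -8  [f₀.val - 36]
12. n5.acc = false  [f₁.val > 21]
13. n9.val = -7  [terminal]
14. n10.key = 16  [(if S₁.acc then S₁.key else S₀.env) - 11]
15. n11.sig = -4  [terminal]
16. n12.hot = "zx"  [terminal]
17. n10.idx = -5  [d.sig + B.key - 17]
18. n10.pre = -7  [d.sig + B.key - 19]
19. n4.val = 29  [S₁.val + 19]
20. n4.key = -8  [B.pre * 2 + 6]
21. n4.acc = false  [S₁.acc == true]
22. n13.key = -9  [S.val - 38]
23. n14.ok = -1  [terminal]
24. n15.key = 16  [g.ok + 17]
25. n16.sig = 20  [terminal]
26. n17.val = 25  [terminal]
27. n18.val = 8  [terminal]
28. n15.idx = 19  [B.key + 3]
29. n15.pre = -2  [f.val - 10]
30. n19.key = 12  [g.ok + 13]
31. n20.hot = "up"  [terminal]
32. n21.val = 10  [terminal]
33. n19.idx = -9  [len(a.hot) - 11]
34. n19.pre = 11  [c.val + 1]
35. n13.idx = 15  [15]
36. n13.pre = 13  [B₂.idx + 22]
37. n3.idx = 25  [S.val * -1 + 54]
38. n3.pre = 2  [S.val + B₁.idx - 42]
39. n22.sig = 29  [terminal]
40. n1.val = 18  [d₁.sig - 11]
41. n1.key = 18  [18]
42. n1.acc = false  [d₁.sig > 29]
43. n0.val = 18  [S₁.key]
44. n0.key = 27  [S₁.val + S₁.key - 9]
45. n0.acc = true  [not S₁.acc]

-5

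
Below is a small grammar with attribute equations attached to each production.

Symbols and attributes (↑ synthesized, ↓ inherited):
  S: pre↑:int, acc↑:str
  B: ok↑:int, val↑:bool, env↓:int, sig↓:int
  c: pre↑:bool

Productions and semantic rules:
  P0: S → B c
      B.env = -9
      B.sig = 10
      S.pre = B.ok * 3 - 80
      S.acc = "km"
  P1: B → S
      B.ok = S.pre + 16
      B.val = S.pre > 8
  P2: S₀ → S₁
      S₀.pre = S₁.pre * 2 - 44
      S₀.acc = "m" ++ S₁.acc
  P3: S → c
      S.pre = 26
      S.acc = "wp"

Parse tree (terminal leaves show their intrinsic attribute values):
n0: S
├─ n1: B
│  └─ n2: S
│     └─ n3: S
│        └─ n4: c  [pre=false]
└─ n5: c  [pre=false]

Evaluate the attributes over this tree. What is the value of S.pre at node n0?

1. n1.env = -9  [-9]
2. n1.sig = 10  [10]
3. n4.pre = false  [terminal]
4. n3.pre = 26  [26]
5. n3.acc = "wp"  ["wp"]
6. n2.pre = 8  [S₁.pre * 2 - 44]
7. n2.acc = "mwp"  ["m" ++ S₁.acc]
8. n1.ok = 24  [S.pre + 16]
9. n1.val = false  [S.pre > 8]
10. n5.pre = false  [terminal]
11. n0.pre = -8  [B.ok * 3 - 80]
12. n0.acc = "km"  ["km"]

-8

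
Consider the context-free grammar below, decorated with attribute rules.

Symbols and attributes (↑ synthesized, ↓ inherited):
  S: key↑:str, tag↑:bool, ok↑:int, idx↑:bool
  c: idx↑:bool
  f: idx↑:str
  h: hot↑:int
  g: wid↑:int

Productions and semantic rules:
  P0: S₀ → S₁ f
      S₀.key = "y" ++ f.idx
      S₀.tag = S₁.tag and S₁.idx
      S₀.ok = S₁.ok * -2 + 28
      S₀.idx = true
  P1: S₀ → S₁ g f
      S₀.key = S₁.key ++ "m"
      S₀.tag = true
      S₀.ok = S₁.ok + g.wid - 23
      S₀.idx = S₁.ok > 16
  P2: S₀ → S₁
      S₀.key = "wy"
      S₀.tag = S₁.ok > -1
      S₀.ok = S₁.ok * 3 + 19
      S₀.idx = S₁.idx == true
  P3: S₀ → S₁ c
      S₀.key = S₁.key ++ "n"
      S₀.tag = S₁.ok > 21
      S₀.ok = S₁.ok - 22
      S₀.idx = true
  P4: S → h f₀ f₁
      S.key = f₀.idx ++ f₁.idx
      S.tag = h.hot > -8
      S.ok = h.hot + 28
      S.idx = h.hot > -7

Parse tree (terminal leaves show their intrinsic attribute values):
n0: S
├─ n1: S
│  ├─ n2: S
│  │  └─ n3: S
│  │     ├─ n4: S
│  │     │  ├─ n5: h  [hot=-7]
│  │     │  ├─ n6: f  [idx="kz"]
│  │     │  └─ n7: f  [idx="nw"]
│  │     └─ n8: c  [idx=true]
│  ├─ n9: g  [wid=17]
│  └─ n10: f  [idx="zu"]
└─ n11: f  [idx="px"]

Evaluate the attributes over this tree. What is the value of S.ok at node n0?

8

1. n5.hot = -7  [terminal]
2. n6.idx = "kz"  [terminal]
3. n7.idx = "nw"  [terminal]
4. n4.key = "kznw"  [f₀.idx ++ f₁.idx]
5. n4.tag = true  [h.hot > -8]
6. n4.ok = 21  [h.hot + 28]
7. n4.idx = false  [h.hot > -7]
8. n8.idx = true  [terminal]
9. n3.key = "kznwn"  [S₁.key ++ "n"]
10. n3.tag = false  [S₁.ok > 21]
11. n3.ok = -1  [S₁.ok - 22]
12. n3.idx = true  [true]
13. n2.key = "wy"  ["wy"]
14. n2.tag = false  [S₁.ok > -1]
15. n2.ok = 16  [S₁.ok * 3 + 19]
16. n2.idx = true  [S₁.idx == true]
17. n9.wid = 17  [terminal]
18. n10.idx = "zu"  [terminal]
19. n1.key = "wym"  [S₁.key ++ "m"]
20. n1.tag = true  [true]
21. n1.ok = 10  [S₁.ok + g.wid - 23]
22. n1.idx = false  [S₁.ok > 16]
23. n11.idx = "px"  [terminal]
24. n0.key = "ypx"  ["y" ++ f.idx]
25. n0.tag = false  [S₁.tag and S₁.idx]
26. n0.ok = 8  [S₁.ok * -2 + 28]
27. n0.idx = true  [true]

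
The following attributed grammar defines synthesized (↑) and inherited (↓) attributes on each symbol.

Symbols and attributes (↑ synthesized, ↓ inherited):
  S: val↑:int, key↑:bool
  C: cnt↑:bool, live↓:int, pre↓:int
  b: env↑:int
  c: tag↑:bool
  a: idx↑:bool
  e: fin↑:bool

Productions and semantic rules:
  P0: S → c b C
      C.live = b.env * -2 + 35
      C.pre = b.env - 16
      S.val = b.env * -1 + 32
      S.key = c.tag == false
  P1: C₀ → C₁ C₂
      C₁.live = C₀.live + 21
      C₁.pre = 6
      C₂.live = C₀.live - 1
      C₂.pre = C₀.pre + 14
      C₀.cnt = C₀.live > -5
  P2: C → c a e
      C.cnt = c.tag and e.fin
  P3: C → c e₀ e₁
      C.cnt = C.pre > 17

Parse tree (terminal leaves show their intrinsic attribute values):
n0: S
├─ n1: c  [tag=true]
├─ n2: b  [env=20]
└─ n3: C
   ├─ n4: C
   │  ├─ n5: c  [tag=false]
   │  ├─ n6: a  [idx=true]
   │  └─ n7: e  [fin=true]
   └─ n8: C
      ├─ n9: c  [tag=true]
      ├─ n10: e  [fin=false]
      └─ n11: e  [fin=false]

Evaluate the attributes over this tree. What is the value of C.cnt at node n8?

true

1. n1.tag = true  [terminal]
2. n2.env = 20  [terminal]
3. n3.live = -5  [b.env * -2 + 35]
4. n3.pre = 4  [b.env - 16]
5. n4.live = 16  [C₀.live + 21]
6. n4.pre = 6  [6]
7. n5.tag = false  [terminal]
8. n6.idx = true  [terminal]
9. n7.fin = true  [terminal]
10. n4.cnt = false  [c.tag and e.fin]
11. n8.live = -6  [C₀.live - 1]
12. n8.pre = 18  [C₀.pre + 14]
13. n9.tag = true  [terminal]
14. n10.fin = false  [terminal]
15. n11.fin = false  [terminal]
16. n8.cnt = true  [C.pre > 17]
17. n3.cnt = false  [C₀.live > -5]
18. n0.val = 12  [b.env * -1 + 32]
19. n0.key = false  [c.tag == false]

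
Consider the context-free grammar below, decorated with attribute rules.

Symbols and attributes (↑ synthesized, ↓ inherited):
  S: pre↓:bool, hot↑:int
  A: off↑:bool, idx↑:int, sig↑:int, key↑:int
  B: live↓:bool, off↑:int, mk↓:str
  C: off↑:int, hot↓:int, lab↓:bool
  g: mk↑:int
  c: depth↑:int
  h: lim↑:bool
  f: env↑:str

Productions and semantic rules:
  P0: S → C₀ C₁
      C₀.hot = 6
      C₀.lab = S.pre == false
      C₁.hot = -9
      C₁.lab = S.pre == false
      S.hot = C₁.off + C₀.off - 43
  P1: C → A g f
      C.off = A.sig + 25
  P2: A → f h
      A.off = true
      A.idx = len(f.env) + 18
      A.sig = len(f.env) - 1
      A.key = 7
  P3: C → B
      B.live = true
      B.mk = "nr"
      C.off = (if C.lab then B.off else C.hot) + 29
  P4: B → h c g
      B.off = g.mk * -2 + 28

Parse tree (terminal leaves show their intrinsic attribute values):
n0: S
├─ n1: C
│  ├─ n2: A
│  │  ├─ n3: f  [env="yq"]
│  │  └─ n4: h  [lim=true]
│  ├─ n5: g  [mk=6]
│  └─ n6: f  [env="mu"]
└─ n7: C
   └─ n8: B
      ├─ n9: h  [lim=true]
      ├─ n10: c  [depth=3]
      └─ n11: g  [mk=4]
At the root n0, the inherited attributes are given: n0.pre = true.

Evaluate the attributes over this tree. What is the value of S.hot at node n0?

1. n0.pre = true  [given at root]
2. n1.hot = 6  [6]
3. n1.lab = false  [S.pre == false]
4. n3.env = "yq"  [terminal]
5. n4.lim = true  [terminal]
6. n2.off = true  [true]
7. n2.idx = 20  [len(f.env) + 18]
8. n2.sig = 1  [len(f.env) - 1]
9. n2.key = 7  [7]
10. n5.mk = 6  [terminal]
11. n6.env = "mu"  [terminal]
12. n1.off = 26  [A.sig + 25]
13. n7.hot = -9  [-9]
14. n7.lab = false  [S.pre == false]
15. n8.live = true  [true]
16. n8.mk = "nr"  ["nr"]
17. n9.lim = true  [terminal]
18. n10.depth = 3  [terminal]
19. n11.mk = 4  [terminal]
20. n8.off = 20  [g.mk * -2 + 28]
21. n7.off = 20  [(if C.lab then B.off else C.hot) + 29]
22. n0.hot = 3  [C₁.off + C₀.off - 43]

3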